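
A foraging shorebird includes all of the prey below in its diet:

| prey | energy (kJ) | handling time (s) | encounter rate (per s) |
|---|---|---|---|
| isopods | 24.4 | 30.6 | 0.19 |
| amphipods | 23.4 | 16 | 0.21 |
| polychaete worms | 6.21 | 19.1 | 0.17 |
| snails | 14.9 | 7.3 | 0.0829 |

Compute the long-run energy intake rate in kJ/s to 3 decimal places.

0.844 kJ/s

R = Σλ_iE_i / (1 + Σλ_ih_i)
Numerator: 0.19×24.4 + 0.21×23.4 + 0.17×6.21 + 0.0829×14.9 = 11.84
Denominator: 1 + 0.19×30.6 + 0.21×16 + 0.17×19.1 + 0.0829×7.3 = 14.03
R = 11.84/14.03 = 0.8442 kJ/s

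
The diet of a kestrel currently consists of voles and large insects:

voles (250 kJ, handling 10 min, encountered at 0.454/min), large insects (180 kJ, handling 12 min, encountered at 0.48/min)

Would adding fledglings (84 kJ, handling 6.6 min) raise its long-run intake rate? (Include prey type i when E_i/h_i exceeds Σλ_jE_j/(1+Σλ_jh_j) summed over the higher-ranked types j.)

No

Current rate: (0.454×250 + 0.48×180)/(1 + 0.454×10 + 0.48×12) = 17.69 kJ/min.
fledglings: E/h = 84/6.6 = 12.73 kJ/min.
Since 12.73 < R, time spent handling fledglings is better spent searching.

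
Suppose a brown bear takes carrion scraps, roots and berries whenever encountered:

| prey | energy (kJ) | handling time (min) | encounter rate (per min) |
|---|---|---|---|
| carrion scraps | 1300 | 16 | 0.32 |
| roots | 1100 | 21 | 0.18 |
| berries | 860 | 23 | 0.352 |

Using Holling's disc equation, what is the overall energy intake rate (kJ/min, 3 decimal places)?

R = Σλ_iE_i / (1 + Σλ_ih_i)
Numerator: 0.32×1300 + 0.18×1100 + 0.352×860 = 916.7
Denominator: 1 + 0.32×16 + 0.18×21 + 0.352×23 = 18
R = 916.7/18 = 50.94 kJ/min

50.940 kJ/min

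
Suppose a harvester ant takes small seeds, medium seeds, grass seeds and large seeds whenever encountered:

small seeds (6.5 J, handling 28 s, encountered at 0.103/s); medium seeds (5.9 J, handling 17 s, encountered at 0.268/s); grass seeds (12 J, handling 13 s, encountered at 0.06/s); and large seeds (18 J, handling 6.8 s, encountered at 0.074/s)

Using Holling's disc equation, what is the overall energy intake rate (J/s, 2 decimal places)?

0.44 J/s

R = (0.103×6.5 + 0.268×5.9 + 0.06×12 + 0.074×18) / (1 + 0.103×28 + 0.268×17 + 0.06×13 + 0.074×6.8) = 4.303/9.723 = 0.4425 J/s.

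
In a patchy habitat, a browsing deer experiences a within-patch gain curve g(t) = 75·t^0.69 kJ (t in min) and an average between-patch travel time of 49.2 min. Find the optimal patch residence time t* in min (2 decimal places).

109.51 min

Optimal t* satisfies g'(t*) = g(t*)/(T + t*).
g'(t) = 0.69·75·t^-0.31. Setting 0.69·75·t^-0.31 = 75·t^0.69/(49.2+t) gives 0.69(49.2+t) = t, so 0.31·t = 0.69×49.2.
t* = 0.69×49.2/0.31 = 109.5 min.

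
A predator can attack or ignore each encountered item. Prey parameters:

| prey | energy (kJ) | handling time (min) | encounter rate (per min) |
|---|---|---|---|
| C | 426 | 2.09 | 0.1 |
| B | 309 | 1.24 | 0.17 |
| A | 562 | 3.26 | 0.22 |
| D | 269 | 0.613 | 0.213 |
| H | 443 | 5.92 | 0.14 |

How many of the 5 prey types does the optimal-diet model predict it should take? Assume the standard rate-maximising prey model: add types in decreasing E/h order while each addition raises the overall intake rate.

4

E/h in descending order: D 439, B 249, C 204, A 172, H 74.8 kJ/min. The optimal diet is the largest prefix of this list for which every included type satisfies E_i/h_i > R on the types above it.
Rate on top 1: 50.68. B: 249 > 50.68 → include.
Rate on top 2: 81.88. C: 204 > 81.88 → include.
Rate on top 3: 98.32. A: 172 > 98.32 → include.
Rate on top 4: 121.7. H: 74.8 < 121.7 → exclude; stop.
Optimal diet: D, B, C, A — 4 of 5 types.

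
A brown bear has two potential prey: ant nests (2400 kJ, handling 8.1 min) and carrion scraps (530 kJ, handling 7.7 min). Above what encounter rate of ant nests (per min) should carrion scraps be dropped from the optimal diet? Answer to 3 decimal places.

The zero-one rule: include carrion scraps iff E₂/h₂ > λE₁/(1+λh₁). Equality gives the switch point.
λE₁h₂ = E₂ + λE₂h₁ ⇒ λ = E₂/(E₁h₂ − E₂h₁) = 530/(1.848e+04 − 4293) = 0.03736 per min.

0.037 per min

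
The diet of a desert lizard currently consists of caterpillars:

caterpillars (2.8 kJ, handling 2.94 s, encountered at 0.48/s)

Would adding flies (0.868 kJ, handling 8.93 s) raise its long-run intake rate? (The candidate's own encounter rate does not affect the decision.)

No

Intake rate on the current diet: R = (0.48×2.8) / (1 + 0.48×2.94) = 1.344/2.411 = 0.5574 kJ/s.
flies: E/h = 0.868/8.93 = 0.0972 kJ/s.
0.0972 < 0.5574, so adding flies would lower the average — exclude it.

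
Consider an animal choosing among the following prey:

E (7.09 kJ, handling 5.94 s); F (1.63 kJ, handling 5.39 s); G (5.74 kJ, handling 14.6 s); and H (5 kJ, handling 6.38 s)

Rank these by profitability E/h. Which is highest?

E

Profitability E/h (kJ/s): E = 7.09/5.94 = 1.19, F = 1.63/5.39 = 0.302, G = 5.74/14.6 = 0.393, H = 5/6.38 = 0.784.
Ranked: E > H > G > F.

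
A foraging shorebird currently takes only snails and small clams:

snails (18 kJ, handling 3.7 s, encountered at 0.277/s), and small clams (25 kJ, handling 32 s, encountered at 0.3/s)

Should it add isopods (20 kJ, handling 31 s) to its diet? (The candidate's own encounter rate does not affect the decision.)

No

Intake rate on the current diet: R = (0.277×18 + 0.3×25) / (1 + 0.277×3.7 + 0.3×32) = 12.49/11.62 = 1.074 kJ/s.
isopods: E/h = 20/31 = 0.6452 kJ/s.
0.6452 < 1.074, so adding isopods would lower the average — exclude it.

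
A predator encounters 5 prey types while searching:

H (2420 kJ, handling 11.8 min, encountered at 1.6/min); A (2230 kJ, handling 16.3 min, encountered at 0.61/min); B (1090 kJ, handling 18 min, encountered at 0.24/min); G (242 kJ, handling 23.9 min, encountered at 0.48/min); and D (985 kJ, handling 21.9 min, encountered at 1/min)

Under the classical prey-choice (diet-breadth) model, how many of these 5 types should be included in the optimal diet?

Profitabilities (E/h, kJ/min): H 205, A 137, B 60.6, D 45, G 10.1. Add prey in this order while the next type's profitability exceeds the intake rate on those already taken.
Rate on top 1: 194.8. A: 137 < 194.8 → exclude; stop.
Optimal diet: H — 1 of 5 types.

1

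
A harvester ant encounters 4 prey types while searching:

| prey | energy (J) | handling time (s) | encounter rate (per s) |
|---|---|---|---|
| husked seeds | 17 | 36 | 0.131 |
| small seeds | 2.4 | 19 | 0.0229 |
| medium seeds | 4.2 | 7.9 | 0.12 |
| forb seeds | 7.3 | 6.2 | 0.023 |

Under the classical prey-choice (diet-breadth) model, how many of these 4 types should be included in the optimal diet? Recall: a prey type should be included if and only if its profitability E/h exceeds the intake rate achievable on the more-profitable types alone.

3

E/h in descending order: forb seeds 1.18, medium seeds 0.532, husked seeds 0.472, small seeds 0.126 J/s. The optimal diet is the largest prefix of this list for which every included type satisfies E_i/h_i > R on the types above it.
Rate on top 1: 0.1469. medium seeds: 0.532 > 0.1469 → include.
Rate on top 2: 0.3214. husked seeds: 0.472 > 0.3214 → include.
Rate on top 3: 0.4259. small seeds: 0.126 < 0.4259 → exclude; stop.
Optimal diet: forb seeds, medium seeds, husked seeds — 3 of 4 types.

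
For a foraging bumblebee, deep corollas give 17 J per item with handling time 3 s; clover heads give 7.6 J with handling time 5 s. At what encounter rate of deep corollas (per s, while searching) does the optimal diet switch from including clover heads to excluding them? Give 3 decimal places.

Drop clover heads once their profitability E₂/h₂ falls below the rate achievable on deep corollas alone: E₂/h₂ = λE₁/(1 + λh₁).
Solve for λ: λE₁h₂ = E₂(1 + λh₁) → λ(E₁h₂ − E₂h₁) = E₂ → λ = E₂/(E₁h₂ − E₂h₁).
λ = 7.6/(17×5 − 7.6×3) = 7.6/62.2 = 0.1222 per s.

0.122 per s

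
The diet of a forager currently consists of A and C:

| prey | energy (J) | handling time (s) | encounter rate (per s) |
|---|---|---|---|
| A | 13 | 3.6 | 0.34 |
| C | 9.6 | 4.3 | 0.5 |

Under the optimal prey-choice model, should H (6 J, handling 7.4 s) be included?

Intake rate on the current diet: R = (0.34×13 + 0.5×9.6) / (1 + 0.34×3.6 + 0.5×4.3) = 9.22/4.374 = 2.108 J/s.
Profitability of H: 6/7.4 = 0.8108 J/s.
0.8108 < 2.108, so adding H would lower the average — exclude it.

No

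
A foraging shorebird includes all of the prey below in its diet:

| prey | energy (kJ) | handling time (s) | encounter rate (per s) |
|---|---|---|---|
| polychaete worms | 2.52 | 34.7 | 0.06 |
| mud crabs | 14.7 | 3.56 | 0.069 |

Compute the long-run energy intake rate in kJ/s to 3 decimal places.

0.350 kJ/s

R = (0.06×2.52 + 0.069×14.7) / (1 + 0.06×34.7 + 0.069×3.56) = 1.165/3.328 = 0.3502 kJ/s.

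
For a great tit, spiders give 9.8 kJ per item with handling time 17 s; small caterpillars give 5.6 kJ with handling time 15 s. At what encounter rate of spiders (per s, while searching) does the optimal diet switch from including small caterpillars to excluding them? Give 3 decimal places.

0.108 per s

At the threshold, the rate on spiders alone equals the profitability of small caterpillars: λ·9.8/(1 + λ·17) = 5.6/15 = 0.3733.
Rearranging, λ(9.8 − 0.3733×17) = 0.3733, so λ = 0.3733/3.453 = 0.1081 per s.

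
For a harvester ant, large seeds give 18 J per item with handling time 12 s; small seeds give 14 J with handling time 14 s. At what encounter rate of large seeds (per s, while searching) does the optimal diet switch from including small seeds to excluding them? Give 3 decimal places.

At the threshold, the rate on large seeds alone equals the profitability of small seeds: λ·18/(1 + λ·12) = 14/14 = 1.
Rearranging, λ(18 − 1×12) = 1, so λ = 1/6 = 0.1667 per s.

0.167 per s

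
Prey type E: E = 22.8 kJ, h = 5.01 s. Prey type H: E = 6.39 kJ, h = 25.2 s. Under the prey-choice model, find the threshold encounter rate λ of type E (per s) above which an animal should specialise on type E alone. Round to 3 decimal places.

0.012 per s

Drop type H once their profitability E₂/h₂ falls below the rate achievable on type E alone: E₂/h₂ = λE₁/(1 + λh₁).
Solve for λ: λE₁h₂ = E₂(1 + λh₁) → λ(E₁h₂ − E₂h₁) = E₂ → λ = E₂/(E₁h₂ − E₂h₁).
λ = 6.39/(22.8×25.2 − 6.39×5.01) = 6.39/542.5 = 0.01178 per s.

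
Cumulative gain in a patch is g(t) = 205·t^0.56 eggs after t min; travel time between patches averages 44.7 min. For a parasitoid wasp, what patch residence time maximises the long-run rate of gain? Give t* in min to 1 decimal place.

56.9 min

By the marginal value theorem, leave when the instantaneous gain rate g'(t) equals the habitat-wide average g(t)/(T + t).
g'(t) = 0.56·205·t^-0.44. Setting 0.56·205·t^-0.44 = 205·t^0.56/(44.7+t) gives 0.56(44.7+t) = t, so 0.44·t = 0.56×44.7.
t* = 0.56×44.7/0.44 = 56.89 min.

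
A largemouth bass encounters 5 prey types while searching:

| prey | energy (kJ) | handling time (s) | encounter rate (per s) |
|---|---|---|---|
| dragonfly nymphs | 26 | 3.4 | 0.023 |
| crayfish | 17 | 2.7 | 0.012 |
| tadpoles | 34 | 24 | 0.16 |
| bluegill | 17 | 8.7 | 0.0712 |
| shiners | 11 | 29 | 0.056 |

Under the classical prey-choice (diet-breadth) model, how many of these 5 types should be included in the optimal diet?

4

Profitabilities (E/h, kJ/s): dragonfly nymphs 7.65, crayfish 6.3, bluegill 1.95, tadpoles 1.42, shiners 0.379. Add prey in this order while the next type's profitability exceeds the intake rate on those already taken.
Rate on top 1: 0.5546. crayfish: 6.3 > 0.5546 → include.
Rate on top 2: 0.7221. bluegill: 1.95 > 0.7221 → include.
Rate on top 3: 1.163. tadpoles: 1.42 > 1.163 → include.
Rate on top 4: 1.338. shiners: 0.379 < 1.338 → exclude; stop.
Optimal diet: dragonfly nymphs, crayfish, bluegill, tadpoles — 4 of 5 types.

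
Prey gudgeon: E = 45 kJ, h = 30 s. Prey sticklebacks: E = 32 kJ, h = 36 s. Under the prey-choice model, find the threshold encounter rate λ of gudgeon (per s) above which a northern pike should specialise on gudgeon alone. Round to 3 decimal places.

The zero-one rule: include sticklebacks iff E₂/h₂ > λE₁/(1+λh₁). Equality gives the switch point.
λE₁h₂ = E₂ + λE₂h₁ ⇒ λ = E₂/(E₁h₂ − E₂h₁) = 32/(1620 − 960) = 0.04848 per s.

0.048 per s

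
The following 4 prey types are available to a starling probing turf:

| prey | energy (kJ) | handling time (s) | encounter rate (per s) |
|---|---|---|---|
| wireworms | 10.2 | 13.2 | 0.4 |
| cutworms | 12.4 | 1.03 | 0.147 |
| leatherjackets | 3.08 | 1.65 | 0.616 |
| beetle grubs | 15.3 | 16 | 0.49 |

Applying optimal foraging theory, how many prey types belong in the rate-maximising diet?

2

Profitabilities (E/h, kJ/s): cutworms 12, leatherjackets 1.87, beetle grubs 0.956, wireworms 0.773. Add prey in this order while the next type's profitability exceeds the intake rate on those already taken.
Rate on top 1: 1.583. leatherjackets: 1.87 > 1.583 → include.
Rate on top 2: 1.716. beetle grubs: 0.956 < 1.716 → exclude; stop.
Optimal diet: cutworms, leatherjackets — 2 of 4 types.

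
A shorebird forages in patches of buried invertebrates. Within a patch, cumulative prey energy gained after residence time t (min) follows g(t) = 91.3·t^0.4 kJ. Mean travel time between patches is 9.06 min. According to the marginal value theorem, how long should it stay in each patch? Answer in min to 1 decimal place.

6.0 min

Maximise g(t)/(T+t): set derivative to zero → g'(t)(T+t) = g(t).
g'(t) = 0.4·91.3·t^-0.6. Setting 0.4·91.3·t^-0.6 = 91.3·t^0.4/(9.06+t) gives 0.4(9.06+t) = t, so 0.60·t = 0.4×9.06.
t* = 0.4×9.06/0.60 = 6.04 min.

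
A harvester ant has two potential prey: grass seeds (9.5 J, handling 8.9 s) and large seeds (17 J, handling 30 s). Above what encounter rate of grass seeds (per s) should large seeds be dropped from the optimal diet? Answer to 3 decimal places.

Drop large seeds once their profitability E₂/h₂ falls below the rate achievable on grass seeds alone: E₂/h₂ = λE₁/(1 + λh₁).
Solve for λ: λE₁h₂ = E₂(1 + λh₁) → λ(E₁h₂ − E₂h₁) = E₂ → λ = E₂/(E₁h₂ − E₂h₁).
λ = 17/(9.5×30 − 17×8.9) = 17/133.7 = 0.1272 per s.

0.127 per s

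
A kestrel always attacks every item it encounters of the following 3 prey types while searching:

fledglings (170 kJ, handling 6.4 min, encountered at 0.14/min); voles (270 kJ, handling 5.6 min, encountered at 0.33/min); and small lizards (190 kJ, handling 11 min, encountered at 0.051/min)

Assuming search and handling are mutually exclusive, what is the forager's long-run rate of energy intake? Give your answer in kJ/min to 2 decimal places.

Energy encountered per unit search time: 0.14×170 + 0.33×270 + 0.051×190 = 122.6 kJ/min.
Handling time per unit search time: 0.14×6.4 + 0.33×5.6 + 0.051×11 = 3.305.
Rate = 122.6/(1 + 3.305) = 28.48 kJ/min.

28.48 kJ/min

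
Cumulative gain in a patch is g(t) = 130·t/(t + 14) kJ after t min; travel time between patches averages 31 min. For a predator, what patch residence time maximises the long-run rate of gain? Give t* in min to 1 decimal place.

By the marginal value theorem, leave when the instantaneous gain rate g'(t) equals the habitat-wide average g(t)/(T + t).
g'(t) = 130·14/(t + 14)². Setting 130·14/(t+14)² = 130t/[(t+14)(31+t)] gives 14(31+t) = t(t+14), so t² = 14×31 = 434.
t* = √434 = 20.83 min.

20.8 min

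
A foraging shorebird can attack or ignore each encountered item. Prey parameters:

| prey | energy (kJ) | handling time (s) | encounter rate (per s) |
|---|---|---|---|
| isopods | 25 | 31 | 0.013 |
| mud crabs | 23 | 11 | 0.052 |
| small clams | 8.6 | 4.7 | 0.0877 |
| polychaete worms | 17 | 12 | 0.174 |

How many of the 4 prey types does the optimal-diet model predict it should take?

3

Rank by E/h (kJ/s): mud crabs 2.09, small clams 1.83, polychaete worms 1.42, isopods 0.806. Include each in turn until the next type's E/h falls below the running intake rate.
Rate on top 1: 0.7608. small clams: 1.83 > 0.7608 → include.
Rate on top 2: 0.9829. polychaete worms: 1.42 > 0.9829 → include.
Rate on top 3: 1.205. isopods: 0.806 < 1.205 → exclude; stop.
Optimal diet: mud crabs, small clams, polychaete worms — 3 of 4 types.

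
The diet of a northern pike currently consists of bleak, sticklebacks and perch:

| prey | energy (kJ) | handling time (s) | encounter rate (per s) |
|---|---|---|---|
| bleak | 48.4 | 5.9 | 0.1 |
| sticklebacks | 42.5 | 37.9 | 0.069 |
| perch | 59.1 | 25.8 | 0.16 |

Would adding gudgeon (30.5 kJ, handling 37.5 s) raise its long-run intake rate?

No

Intake rate on the current diet: R = (0.1×48.4 + 0.069×42.5 + 0.16×59.1) / (1 + 0.1×5.9 + 0.069×37.9 + 0.16×25.8) = 17.23/8.333 = 2.067 kJ/s.
gudgeon: E/h = 30.5/37.5 = 0.8133 kJ/s.
Since 0.8133 < R, time spent handling gudgeon is better spent searching.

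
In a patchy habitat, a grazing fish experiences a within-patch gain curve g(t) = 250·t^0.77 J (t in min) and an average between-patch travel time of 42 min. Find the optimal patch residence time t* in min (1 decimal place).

140.6 min

By the marginal value theorem, leave when the instantaneous gain rate g'(t) equals the habitat-wide average g(t)/(T + t).
g'(t) = 0.77·250·t^-0.23. Setting 0.77·250·t^-0.23 = 250·t^0.77/(42+t) gives 0.77(42+t) = t, so 0.23·t = 0.77×42.
t* = 0.77×42/0.23 = 140.6 min.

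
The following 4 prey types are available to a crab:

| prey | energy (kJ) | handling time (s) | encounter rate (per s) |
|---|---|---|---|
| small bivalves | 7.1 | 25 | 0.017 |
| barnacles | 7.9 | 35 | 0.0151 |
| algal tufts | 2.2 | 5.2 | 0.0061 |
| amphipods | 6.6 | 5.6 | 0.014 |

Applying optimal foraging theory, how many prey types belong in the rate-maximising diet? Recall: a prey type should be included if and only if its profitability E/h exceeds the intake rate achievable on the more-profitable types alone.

Rank by E/h (kJ/s): amphipods 1.18, algal tufts 0.423, small bivalves 0.284, barnacles 0.226. Include each in turn until the next type's E/h falls below the running intake rate.
Rate on top 1: 0.08568. algal tufts: 0.423 > 0.08568 → include.
Rate on top 2: 0.09532. small bivalves: 0.284 > 0.09532 → include.
Rate on top 3: 0.1476. barnacles: 0.226 > 0.1476 → include.
Optimal diet: amphipods, algal tufts, small bivalves, barnacles — 4 of 4 types.

4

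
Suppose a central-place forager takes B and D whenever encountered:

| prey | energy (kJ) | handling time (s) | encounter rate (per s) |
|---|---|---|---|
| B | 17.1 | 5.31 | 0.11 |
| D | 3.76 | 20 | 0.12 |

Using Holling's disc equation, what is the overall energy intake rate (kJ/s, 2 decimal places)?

0.59 kJ/s

Energy encountered per unit search time: 0.11×17.1 + 0.12×3.76 = 2.332 kJ/s.
Handling time per unit search time: 0.11×5.31 + 0.12×20 = 2.984.
Rate = 2.332/(1 + 2.984) = 0.5854 kJ/s.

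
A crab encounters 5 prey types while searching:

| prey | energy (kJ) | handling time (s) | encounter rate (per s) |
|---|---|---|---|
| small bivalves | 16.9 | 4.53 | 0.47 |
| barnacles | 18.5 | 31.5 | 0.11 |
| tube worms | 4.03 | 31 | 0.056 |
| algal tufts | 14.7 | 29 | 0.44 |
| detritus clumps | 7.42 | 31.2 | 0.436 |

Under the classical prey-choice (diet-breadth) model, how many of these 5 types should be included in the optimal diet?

1

E/h in descending order: small bivalves 3.73, barnacles 0.587, algal tufts 0.507, detritus clumps 0.238, tube worms 0.13 kJ/s. The optimal diet is the largest prefix of this list for which every included type satisfies E_i/h_i > R on the types above it.
Rate on top 1: 2.538. barnacles: 0.587 < 2.538 → exclude; stop.
Optimal diet: small bivalves — 1 of 5 types.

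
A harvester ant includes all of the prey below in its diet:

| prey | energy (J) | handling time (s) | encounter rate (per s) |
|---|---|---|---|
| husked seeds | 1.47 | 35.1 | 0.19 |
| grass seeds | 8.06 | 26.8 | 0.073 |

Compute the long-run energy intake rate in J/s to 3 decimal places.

R = Σλ_iE_i / (1 + Σλ_ih_i)
Numerator: 0.19×1.47 + 0.073×8.06 = 0.8677
Denominator: 1 + 0.19×35.1 + 0.073×26.8 = 9.625
R = 0.8677/9.625 = 0.09014 J/s

0.090 J/s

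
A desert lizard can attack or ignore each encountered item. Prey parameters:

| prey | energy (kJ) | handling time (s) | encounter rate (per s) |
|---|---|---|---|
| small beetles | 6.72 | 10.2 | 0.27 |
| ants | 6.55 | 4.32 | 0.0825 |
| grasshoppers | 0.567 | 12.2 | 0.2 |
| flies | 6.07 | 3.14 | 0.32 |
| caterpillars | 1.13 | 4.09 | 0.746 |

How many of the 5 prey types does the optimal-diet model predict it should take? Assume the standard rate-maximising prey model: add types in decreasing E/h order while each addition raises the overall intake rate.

2

E/h in descending order: flies 1.93, ants 1.52, small beetles 0.659, caterpillars 0.276, grasshoppers 0.0465 kJ/s. The optimal diet is the largest prefix of this list for which every included type satisfies E_i/h_i > R on the types above it.
Rate on top 1: 0.9689. ants: 1.52 > 0.9689 → include.
Rate on top 2: 1.051. small beetles: 0.659 < 1.051 → exclude; stop.
Optimal diet: flies, ants — 2 of 5 types.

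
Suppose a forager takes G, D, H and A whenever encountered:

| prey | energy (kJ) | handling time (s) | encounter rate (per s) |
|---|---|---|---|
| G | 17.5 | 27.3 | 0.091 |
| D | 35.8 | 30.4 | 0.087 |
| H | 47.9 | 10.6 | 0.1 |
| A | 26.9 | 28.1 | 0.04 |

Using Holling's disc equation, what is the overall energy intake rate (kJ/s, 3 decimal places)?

1.272 kJ/s

Energy encountered per unit search time: 0.091×17.5 + 0.087×35.8 + 0.1×47.9 + 0.04×26.9 = 10.57 kJ/s.
Handling time per unit search time: 0.091×27.3 + 0.087×30.4 + 0.1×10.6 + 0.04×28.1 = 7.313.
Rate = 10.57/(1 + 7.313) = 1.272 kJ/s.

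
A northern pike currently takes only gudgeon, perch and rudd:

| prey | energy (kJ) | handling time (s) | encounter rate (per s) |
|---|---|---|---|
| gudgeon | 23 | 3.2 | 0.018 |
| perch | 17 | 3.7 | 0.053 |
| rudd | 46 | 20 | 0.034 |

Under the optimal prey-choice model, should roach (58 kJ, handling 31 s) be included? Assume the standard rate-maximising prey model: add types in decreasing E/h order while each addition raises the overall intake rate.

Yes

Current rate: (0.018×23 + 0.053×17 + 0.034×46)/(1 + 0.018×3.2 + 0.053×3.7 + 0.034×20) = 1.489 kJ/s.
roach: E/h = 58/31 = 1.871 kJ/s.
Since 1.871 > R, including roach increases the long-run rate.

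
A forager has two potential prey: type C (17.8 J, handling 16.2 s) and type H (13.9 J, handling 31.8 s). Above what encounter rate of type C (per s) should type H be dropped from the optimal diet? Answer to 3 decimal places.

The zero-one rule: include type H iff E₂/h₂ > λE₁/(1+λh₁). Equality gives the switch point.
λE₁h₂ = E₂ + λE₂h₁ ⇒ λ = E₂/(E₁h₂ − E₂h₁) = 13.9/(566 − 225.2) = 0.04078 per s.

0.041 per s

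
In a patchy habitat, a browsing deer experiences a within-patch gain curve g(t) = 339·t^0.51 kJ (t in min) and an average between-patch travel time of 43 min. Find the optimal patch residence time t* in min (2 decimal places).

By the marginal value theorem, leave when the instantaneous gain rate g'(t) equals the habitat-wide average g(t)/(T + t).
g'(t) = 0.51·339·t^-0.49. Setting 0.51·339·t^-0.49 = 339·t^0.51/(43+t) gives 0.51(43+t) = t, so 0.49·t = 0.51×43.
t* = 0.51×43/0.49 = 44.76 min.

44.76 min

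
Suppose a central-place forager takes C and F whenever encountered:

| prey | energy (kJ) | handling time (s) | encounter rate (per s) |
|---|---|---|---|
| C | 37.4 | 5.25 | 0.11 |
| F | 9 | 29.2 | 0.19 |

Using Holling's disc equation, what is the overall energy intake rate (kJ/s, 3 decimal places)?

0.817 kJ/s

R = (0.11×37.4 + 0.19×9) / (1 + 0.11×5.25 + 0.19×29.2) = 5.824/7.125 = 0.8173 kJ/s.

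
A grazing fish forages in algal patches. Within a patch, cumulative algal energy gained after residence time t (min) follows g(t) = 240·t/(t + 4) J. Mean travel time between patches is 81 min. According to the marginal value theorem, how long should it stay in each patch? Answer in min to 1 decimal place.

18.0 min

Optimal t* satisfies g'(t*) = g(t*)/(T + t*).
g'(t) = 240·4/(t + 4)². Setting 240·4/(t+4)² = 240t/[(t+4)(81+t)] gives 4(81+t) = t(t+4), so t² = 4×81 = 324.
t* = √324 = 18 min.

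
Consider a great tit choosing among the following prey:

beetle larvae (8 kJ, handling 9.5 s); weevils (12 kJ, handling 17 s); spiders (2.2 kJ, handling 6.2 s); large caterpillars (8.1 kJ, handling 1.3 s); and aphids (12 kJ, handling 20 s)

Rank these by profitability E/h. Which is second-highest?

beetle larvae

Profitability E/h (kJ/s): beetle larvae = 8/9.5 = 0.842, weevils = 12/17 = 0.706, spiders = 2.2/6.2 = 0.355, large caterpillars = 8.1/1.3 = 6.23, aphids = 12/20 = 0.6.
Ranked: large caterpillars > beetle larvae > weevils > aphids > spiders.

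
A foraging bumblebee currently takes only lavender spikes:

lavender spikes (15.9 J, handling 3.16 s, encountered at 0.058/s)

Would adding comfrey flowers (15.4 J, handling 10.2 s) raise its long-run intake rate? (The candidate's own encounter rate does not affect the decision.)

Current rate: (0.058×15.9)/(1 + 0.058×3.16) = 0.7794 J/s.
comfrey flowers: E/h = 15.4/10.2 = 1.51 J/s.
Since 1.51 > R, including comfrey flowers increases the long-run rate.

Yes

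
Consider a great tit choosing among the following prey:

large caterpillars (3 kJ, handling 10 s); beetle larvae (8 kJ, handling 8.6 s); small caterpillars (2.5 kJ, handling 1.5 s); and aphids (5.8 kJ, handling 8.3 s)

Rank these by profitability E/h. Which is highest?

small caterpillars

Profitability E/h (kJ/s): large caterpillars = 3/10 = 0.3, beetle larvae = 8/8.6 = 0.93, small caterpillars = 2.5/1.5 = 1.67, aphids = 5.8/8.3 = 0.699.
Ranked: small caterpillars > beetle larvae > aphids > large caterpillars.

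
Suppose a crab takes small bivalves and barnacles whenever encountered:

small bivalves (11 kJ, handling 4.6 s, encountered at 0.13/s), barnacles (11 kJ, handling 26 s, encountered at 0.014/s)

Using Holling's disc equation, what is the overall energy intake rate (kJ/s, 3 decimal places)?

Energy encountered per unit search time: 0.13×11 + 0.014×11 = 1.584 kJ/s.
Handling time per unit search time: 0.13×4.6 + 0.014×26 = 0.962.
Rate = 1.584/(1 + 0.962) = 0.8073 kJ/s.

0.807 kJ/s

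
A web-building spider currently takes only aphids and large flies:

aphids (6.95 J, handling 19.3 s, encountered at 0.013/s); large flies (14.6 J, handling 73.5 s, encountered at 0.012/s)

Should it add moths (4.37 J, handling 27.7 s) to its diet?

Yes

Current rate: (0.013×6.95 + 0.012×14.6)/(1 + 0.013×19.3 + 0.012×73.5) = 0.1245 J/s.
Profitability of moths: 4.37/27.7 = 0.1578 J/s.
0.1578 > 0.1245, so adding moths raises the average — include it.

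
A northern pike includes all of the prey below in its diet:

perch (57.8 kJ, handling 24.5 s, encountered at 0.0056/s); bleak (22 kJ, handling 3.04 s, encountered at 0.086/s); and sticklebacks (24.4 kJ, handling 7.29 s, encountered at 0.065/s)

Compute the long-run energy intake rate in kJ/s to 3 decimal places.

Energy encountered per unit search time: 0.0056×57.8 + 0.086×22 + 0.065×24.4 = 3.802 kJ/s.
Handling time per unit search time: 0.0056×24.5 + 0.086×3.04 + 0.065×7.29 = 0.8725.
Rate = 3.802/(1 + 0.8725) = 2.03 kJ/s.

2.030 kJ/s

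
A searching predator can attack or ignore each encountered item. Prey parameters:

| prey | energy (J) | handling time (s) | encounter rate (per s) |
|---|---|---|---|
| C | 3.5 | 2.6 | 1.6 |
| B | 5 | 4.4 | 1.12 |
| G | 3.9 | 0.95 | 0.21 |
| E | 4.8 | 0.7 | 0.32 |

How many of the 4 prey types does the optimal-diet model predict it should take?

Rank by E/h (J/s): E 6.86, G 4.11, C 1.35, B 1.14. Include each in turn until the next type's E/h falls below the running intake rate.
Rate on top 1: 1.255. G: 4.11 > 1.255 → include.
Rate on top 2: 1.654. C: 1.35 < 1.654 → exclude; stop.
Optimal diet: E, G — 2 of 4 types.

2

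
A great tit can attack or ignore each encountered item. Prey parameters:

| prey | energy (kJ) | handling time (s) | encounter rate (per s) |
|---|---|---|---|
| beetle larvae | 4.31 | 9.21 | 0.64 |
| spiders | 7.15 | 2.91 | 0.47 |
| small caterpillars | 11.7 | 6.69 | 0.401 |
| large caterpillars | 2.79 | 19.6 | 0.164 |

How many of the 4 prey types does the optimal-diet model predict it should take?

2

Rank by E/h (kJ/s): spiders 2.46, small caterpillars 1.75, beetle larvae 0.468, large caterpillars 0.142. Include each in turn until the next type's E/h falls below the running intake rate.
Rate on top 1: 1.419. small caterpillars: 1.75 > 1.419 → include.
Rate on top 2: 1.594. beetle larvae: 0.468 < 1.594 → exclude; stop.
Optimal diet: spiders, small caterpillars — 2 of 4 types.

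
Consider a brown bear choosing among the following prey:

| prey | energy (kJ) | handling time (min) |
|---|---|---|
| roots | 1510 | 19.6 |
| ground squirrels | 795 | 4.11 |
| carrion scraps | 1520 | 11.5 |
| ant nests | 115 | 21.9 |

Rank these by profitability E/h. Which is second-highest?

Profitability E/h (kJ/min): roots = 1510/19.6 = 77, ground squirrels = 795/4.11 = 193, carrion scraps = 1520/11.5 = 132, ant nests = 115/21.9 = 5.25.
Ranked: ground squirrels > carrion scraps > roots > ant nests.

carrion scraps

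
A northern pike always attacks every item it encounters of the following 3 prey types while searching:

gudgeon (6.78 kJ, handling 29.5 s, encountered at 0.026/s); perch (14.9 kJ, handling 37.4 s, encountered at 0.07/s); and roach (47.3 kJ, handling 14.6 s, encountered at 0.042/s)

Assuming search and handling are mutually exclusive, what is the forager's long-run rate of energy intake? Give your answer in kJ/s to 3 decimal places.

0.641 kJ/s

R = (0.026×6.78 + 0.07×14.9 + 0.042×47.3) / (1 + 0.026×29.5 + 0.07×37.4 + 0.042×14.6) = 3.206/4.998 = 0.6414 kJ/s.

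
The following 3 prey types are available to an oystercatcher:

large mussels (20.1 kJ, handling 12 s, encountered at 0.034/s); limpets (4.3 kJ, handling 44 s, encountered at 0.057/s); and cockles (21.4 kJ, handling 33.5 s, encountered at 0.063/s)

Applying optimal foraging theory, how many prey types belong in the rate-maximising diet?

2

Rank by E/h (kJ/s): large mussels 1.68, cockles 0.639, limpets 0.0977. Include each in turn until the next type's E/h falls below the running intake rate.
Rate on top 1: 0.4854. cockles: 0.639 > 0.4854 → include.
Rate on top 2: 0.5774. limpets: 0.0977 < 0.5774 → exclude; stop.
Optimal diet: large mussels, cockles — 2 of 3 types.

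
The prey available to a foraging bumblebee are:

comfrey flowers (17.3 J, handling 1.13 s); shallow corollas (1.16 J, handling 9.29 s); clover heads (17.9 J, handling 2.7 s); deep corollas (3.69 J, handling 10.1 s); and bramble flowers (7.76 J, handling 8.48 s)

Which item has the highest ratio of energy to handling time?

In descending order of E/h:
comfrey flowers: 17.3/1.13 = 15.3 J/s
clover heads: 17.9/2.7 = 6.63 J/s
bramble flowers: 7.76/8.48 = 0.915 J/s
deep corollas: 3.69/10.1 = 0.365 J/s
shallow corollas: 1.16/9.29 = 0.125 J/s

comfrey flowers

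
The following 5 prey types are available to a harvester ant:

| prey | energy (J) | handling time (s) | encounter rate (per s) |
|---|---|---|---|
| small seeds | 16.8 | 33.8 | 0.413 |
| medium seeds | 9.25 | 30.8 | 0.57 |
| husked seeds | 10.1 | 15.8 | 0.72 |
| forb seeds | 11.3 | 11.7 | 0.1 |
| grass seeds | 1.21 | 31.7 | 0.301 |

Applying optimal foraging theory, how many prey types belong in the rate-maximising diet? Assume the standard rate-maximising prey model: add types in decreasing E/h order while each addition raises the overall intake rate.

2

E/h in descending order: forb seeds 0.966, husked seeds 0.639, small seeds 0.497, medium seeds 0.3, grass seeds 0.0382 J/s. The optimal diet is the largest prefix of this list for which every included type satisfies E_i/h_i > R on the types above it.
Rate on top 1: 0.5207. husked seeds: 0.639 > 0.5207 → include.
Rate on top 2: 0.6203. small seeds: 0.497 < 0.6203 → exclude; stop.
Optimal diet: forb seeds, husked seeds — 2 of 5 types.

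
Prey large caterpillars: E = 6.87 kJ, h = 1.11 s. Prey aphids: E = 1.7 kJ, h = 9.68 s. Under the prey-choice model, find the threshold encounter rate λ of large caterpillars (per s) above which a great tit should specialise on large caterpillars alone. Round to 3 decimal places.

The zero-one rule: include aphids iff E₂/h₂ > λE₁/(1+λh₁). Equality gives the switch point.
λE₁h₂ = E₂ + λE₂h₁ ⇒ λ = E₂/(E₁h₂ − E₂h₁) = 1.7/(66.5 − 1.887) = 0.02631 per s.

0.026 per s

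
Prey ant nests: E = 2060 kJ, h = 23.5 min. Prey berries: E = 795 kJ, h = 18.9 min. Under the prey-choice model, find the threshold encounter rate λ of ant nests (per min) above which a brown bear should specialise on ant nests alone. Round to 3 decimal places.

0.039 per min

Drop berries once their profitability E₂/h₂ falls below the rate achievable on ant nests alone: E₂/h₂ = λE₁/(1 + λh₁).
Solve for λ: λE₁h₂ = E₂(1 + λh₁) → λ(E₁h₂ − E₂h₁) = E₂ → λ = E₂/(E₁h₂ − E₂h₁).
λ = 795/(2060×18.9 − 795×23.5) = 795/2.025e+04 = 0.03926 per min.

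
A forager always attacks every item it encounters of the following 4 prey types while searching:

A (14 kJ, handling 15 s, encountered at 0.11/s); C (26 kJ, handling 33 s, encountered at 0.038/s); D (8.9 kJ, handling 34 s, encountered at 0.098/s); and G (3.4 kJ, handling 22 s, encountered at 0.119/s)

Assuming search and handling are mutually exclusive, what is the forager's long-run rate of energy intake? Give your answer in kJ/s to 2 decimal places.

0.39 kJ/s

R = (0.11×14 + 0.038×26 + 0.098×8.9 + 0.119×3.4) / (1 + 0.11×15 + 0.038×33 + 0.098×34 + 0.119×22) = 3.805/9.854 = 0.3861 kJ/s.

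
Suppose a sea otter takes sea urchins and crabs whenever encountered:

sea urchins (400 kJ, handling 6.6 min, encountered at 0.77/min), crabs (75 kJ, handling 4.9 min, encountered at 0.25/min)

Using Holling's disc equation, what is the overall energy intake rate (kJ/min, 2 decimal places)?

44.72 kJ/min

R = Σλ_iE_i / (1 + Σλ_ih_i)
Numerator: 0.77×400 + 0.25×75 = 326.8
Denominator: 1 + 0.77×6.6 + 0.25×4.9 = 7.307
R = 326.8/7.307 = 44.72 kJ/min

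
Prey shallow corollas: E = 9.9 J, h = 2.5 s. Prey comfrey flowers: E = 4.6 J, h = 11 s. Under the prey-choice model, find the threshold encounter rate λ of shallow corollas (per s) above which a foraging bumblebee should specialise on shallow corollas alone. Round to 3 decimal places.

At the threshold, the rate on shallow corollas alone equals the profitability of comfrey flowers: λ·9.9/(1 + λ·2.5) = 4.6/11 = 0.4182.
Rearranging, λ(9.9 − 0.4182×2.5) = 0.4182, so λ = 0.4182/8.855 = 0.04723 per s.

0.047 per s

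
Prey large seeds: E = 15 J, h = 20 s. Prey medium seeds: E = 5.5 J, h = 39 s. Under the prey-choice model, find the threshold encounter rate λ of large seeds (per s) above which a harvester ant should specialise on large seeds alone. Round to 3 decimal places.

The zero-one rule: include medium seeds iff E₂/h₂ > λE₁/(1+λh₁). Equality gives the switch point.
λE₁h₂ = E₂ + λE₂h₁ ⇒ λ = E₂/(E₁h₂ − E₂h₁) = 5.5/(585 − 110) = 0.01158 per s.

0.012 per s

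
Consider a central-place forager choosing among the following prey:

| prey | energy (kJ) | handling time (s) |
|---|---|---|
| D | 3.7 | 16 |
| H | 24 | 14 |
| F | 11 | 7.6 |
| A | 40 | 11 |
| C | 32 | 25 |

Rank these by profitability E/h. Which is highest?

A

Profitability E/h (kJ/s): D = 3.7/16 = 0.231, H = 24/14 = 1.71, F = 11/7.6 = 1.45, A = 40/11 = 3.64, C = 32/25 = 1.28.
Ranked: A > H > F > C > D.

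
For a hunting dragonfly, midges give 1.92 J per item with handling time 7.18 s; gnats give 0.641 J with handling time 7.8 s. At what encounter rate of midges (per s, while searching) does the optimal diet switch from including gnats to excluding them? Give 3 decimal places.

0.062 per s

The zero-one rule: include gnats iff E₂/h₂ > λE₁/(1+λh₁). Equality gives the switch point.
λE₁h₂ = E₂ + λE₂h₁ ⇒ λ = E₂/(E₁h₂ − E₂h₁) = 0.641/(14.98 − 4.602) = 0.06179 per s.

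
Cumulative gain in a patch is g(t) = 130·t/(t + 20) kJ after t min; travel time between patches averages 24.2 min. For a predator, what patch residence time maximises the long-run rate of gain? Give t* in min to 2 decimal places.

Optimal t* satisfies g'(t*) = g(t*)/(T + t*).
g'(t) = 130·20/(t + 20)². Setting 130·20/(t+20)² = 130t/[(t+20)(24.2+t)] gives 20(24.2+t) = t(t+20), so t² = 20×24.2 = 484.
t* = √484 = 22 min.

22.00 min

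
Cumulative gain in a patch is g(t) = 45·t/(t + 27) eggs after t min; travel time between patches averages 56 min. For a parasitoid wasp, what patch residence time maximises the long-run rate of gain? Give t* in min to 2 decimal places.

Maximise g(t)/(T+t): set derivative to zero → g'(t)(T+t) = g(t).
g'(t) = 45·27/(t + 27)². Setting 45·27/(t+27)² = 45t/[(t+27)(56+t)] gives 27(56+t) = t(t+27), so t² = 27×56 = 1512.
t* = √1512 = 38.88 min.

38.88 min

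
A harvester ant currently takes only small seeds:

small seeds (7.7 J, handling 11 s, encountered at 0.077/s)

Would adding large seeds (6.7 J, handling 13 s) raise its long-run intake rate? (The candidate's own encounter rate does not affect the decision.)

On small seeds alone, R = ΣλE/(1+Σλh) = 0.5929/1.847 = 0.321 J/s.
large seeds: E/h = 6.7/13 = 0.5154 J/s.
Since 0.5154 > R, including large seeds increases the long-run rate.

Yes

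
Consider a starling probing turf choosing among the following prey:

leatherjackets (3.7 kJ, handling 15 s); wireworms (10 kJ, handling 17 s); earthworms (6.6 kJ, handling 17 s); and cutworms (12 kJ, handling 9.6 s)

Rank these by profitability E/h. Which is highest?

In descending order of E/h:
cutworms: 12/9.6 = 1.25 kJ/s
wireworms: 10/17 = 0.588 kJ/s
earthworms: 6.6/17 = 0.388 kJ/s
leatherjackets: 3.7/15 = 0.247 kJ/s

cutworms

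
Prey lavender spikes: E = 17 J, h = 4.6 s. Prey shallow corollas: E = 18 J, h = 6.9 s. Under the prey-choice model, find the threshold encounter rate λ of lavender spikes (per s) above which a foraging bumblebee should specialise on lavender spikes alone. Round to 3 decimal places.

The zero-one rule: include shallow corollas iff E₂/h₂ > λE₁/(1+λh₁). Equality gives the switch point.
λE₁h₂ = E₂ + λE₂h₁ ⇒ λ = E₂/(E₁h₂ − E₂h₁) = 18/(117.3 − 82.8) = 0.5217 per s.

0.522 per s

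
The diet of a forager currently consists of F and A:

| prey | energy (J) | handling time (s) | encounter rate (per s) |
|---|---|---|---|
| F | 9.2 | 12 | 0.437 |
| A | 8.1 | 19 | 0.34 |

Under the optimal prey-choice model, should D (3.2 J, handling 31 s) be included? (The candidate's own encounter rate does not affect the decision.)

No

Intake rate on the current diet: R = (0.437×9.2 + 0.34×8.1) / (1 + 0.437×12 + 0.34×19) = 6.774/12.7 = 0.5332 J/s.
D: E/h = 3.2/31 = 0.1032 J/s.
Since 0.1032 < R, time spent handling D is better spent searching.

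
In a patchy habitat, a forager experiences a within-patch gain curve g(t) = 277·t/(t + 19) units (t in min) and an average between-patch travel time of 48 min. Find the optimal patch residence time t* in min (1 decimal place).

Optimal t* satisfies g'(t*) = g(t*)/(T + t*).
g'(t) = 277·19/(t + 19)². Setting 277·19/(t+19)² = 277t/[(t+19)(48+t)] gives 19(48+t) = t(t+19), so t² = 19×48 = 912.
t* = √912 = 30.2 min.

30.2 min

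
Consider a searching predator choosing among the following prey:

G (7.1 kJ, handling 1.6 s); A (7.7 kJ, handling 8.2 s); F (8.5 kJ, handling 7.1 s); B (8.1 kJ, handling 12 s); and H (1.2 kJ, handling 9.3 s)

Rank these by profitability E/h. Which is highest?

G

Profitability E/h (kJ/s): G = 7.1/1.6 = 4.44, A = 7.7/8.2 = 0.939, F = 8.5/7.1 = 1.2, B = 8.1/12 = 0.675, H = 1.2/9.3 = 0.129.
Ranked: G > F > A > B > H.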